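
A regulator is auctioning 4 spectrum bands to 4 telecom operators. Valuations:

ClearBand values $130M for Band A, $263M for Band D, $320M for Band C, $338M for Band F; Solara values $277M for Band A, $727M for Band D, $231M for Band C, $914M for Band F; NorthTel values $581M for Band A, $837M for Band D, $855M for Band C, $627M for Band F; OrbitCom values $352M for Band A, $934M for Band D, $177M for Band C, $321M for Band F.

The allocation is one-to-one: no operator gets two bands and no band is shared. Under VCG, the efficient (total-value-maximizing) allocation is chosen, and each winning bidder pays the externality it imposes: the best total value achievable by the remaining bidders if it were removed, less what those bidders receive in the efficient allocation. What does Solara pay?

Solara pays $208M.

Efficient allocation: ClearBand→Band A ($130M), Solara→Band F ($914M), NorthTel→Band C ($855M), OrbitCom→Band D ($934M); total welfare W = $2833M.
Solara receives Band F at value $914M, so the others get W − 914 = $1919M.
Without Solara: best allocation of the remaining 3 bidders over all 4 bands is ClearBand→Band F ($338M), NorthTel→Band C ($855M), OrbitCom→Band D ($934M), total $2127M.
VCG payment = (others' best without Solara) − (others' welfare with Solara) = 2127 − 1919 = $208M.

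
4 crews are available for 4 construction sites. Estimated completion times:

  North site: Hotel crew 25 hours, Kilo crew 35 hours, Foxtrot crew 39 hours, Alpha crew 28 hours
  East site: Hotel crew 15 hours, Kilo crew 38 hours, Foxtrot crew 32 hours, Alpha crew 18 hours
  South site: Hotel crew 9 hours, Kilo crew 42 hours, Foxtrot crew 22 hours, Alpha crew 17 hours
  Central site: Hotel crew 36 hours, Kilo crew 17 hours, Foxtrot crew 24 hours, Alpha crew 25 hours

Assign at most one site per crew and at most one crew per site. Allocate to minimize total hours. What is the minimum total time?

Optimal: Hotel crew→North site (25 hours), Kilo crew→Central site (17 hours), Foxtrot crew→South site (22 hours), Alpha crew→East site (18 hours) — total 25+17+22+18 = 82 hours.
Min-entry greedy (repeatedly take the single cheapest remaining cell) gives 83 hours, worse by 1.

Minimum total: 82 hours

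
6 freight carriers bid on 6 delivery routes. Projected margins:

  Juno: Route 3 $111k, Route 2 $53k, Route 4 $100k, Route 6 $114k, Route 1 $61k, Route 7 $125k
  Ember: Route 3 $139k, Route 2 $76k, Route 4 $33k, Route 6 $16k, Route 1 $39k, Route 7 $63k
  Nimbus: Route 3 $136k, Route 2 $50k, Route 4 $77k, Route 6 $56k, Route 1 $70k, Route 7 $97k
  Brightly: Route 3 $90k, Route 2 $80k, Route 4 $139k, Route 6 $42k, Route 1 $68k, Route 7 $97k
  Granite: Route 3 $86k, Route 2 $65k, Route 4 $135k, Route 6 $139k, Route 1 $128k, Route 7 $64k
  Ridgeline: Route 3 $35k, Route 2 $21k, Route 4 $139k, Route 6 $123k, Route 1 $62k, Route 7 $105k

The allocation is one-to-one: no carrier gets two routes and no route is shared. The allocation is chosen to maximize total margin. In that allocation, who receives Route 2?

Ember receives Route 2.

Optimal: Juno→Route 7 ($125k), Ember→Route 2 ($76k), Nimbus→Route 3 ($136k), Brightly→Route 4 ($139k), Granite→Route 1 ($128k), Ridgeline→Route 6 ($123k) — total 125+76+136+139+128+123 = $727k.
Column-greedy (each route in turn goes to its best remaining carrier) gives $692k, worse by 35.
Next-best assignment: Juno→Route 7, Ember→Route 3, Nimbus→Route 2, Brightly→Route 4, Granite→Route 1, Ridgeline→Route 6 = $704k.
No other one-to-one assignment exceeds $727k.
Ember's own top route is Route 3 ($139k), but forcing Ember→Route 3 and reassigning the rest optimally gives only $704k — worse by 23.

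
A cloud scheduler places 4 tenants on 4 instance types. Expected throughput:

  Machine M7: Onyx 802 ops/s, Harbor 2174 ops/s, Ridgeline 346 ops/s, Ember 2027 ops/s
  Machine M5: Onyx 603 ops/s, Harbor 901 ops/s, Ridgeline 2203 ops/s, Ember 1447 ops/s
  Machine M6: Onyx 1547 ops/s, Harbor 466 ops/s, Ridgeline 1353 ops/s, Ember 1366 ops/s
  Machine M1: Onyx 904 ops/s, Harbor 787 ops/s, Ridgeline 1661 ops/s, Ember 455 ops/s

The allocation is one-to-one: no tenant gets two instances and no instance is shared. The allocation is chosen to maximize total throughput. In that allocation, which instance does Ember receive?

Optimal: Onyx→Machine M6 (1547 ops/s), Harbor→Machine M7 (2174 ops/s), Ridgeline→Machine M1 (1661 ops/s), Ember→Machine M5 (1447 ops/s) — total 1547+2174+1661+1447 = 6829 ops/s.
Row-greedy (each tenant in turn takes its best remaining instance) gives 6379 ops/s, worse by 450.
Next-best assignment: Onyx→Machine M1, Harbor→Machine M7, Ridgeline→Machine M5, Ember→Machine M6 = 6647 ops/s.
Ember's own top instance is Machine M7 (2027 ops/s), but forcing Ember→Machine M7 and reassigning the rest optimally gives only 6564 ops/s — worse by 265.

Ember receives Machine M5.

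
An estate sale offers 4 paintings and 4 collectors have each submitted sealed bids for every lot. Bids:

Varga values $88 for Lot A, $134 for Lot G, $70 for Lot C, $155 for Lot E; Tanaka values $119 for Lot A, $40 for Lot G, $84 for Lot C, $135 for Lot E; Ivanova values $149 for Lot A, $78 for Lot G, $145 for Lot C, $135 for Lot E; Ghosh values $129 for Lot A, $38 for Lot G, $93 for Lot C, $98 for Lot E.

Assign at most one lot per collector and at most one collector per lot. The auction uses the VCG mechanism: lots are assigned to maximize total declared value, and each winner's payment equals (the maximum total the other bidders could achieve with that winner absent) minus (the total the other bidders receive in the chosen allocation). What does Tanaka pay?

Efficient allocation: Varga→Lot G ($134), Tanaka→Lot E ($135), Ivanova→Lot C ($145), Ghosh→Lot A ($129); total welfare W = $543.
Tanaka receives Lot E at value $135, so the others get W − 135 = $408.
Without Tanaka: best allocation of the remaining 3 bidders over all 4 lots is Varga→Lot E ($155), Ivanova→Lot C ($145), Ghosh→Lot A ($129), total $429.
VCG payment = (others' best without Tanaka) − (others' welfare with Tanaka) = 429 − 408 = $21.

Tanaka pays $21.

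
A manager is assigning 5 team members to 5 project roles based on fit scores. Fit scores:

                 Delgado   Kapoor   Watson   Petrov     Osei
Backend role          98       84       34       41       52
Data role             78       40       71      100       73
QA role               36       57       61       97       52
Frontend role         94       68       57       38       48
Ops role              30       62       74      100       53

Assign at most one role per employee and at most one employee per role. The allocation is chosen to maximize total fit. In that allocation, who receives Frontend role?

Optimal: Delgado→Frontend role (94 pts), Kapoor→Backend role (84 pts), Watson→Ops role (74 pts), Petrov→QA role (97 pts), Osei→Data role (73 pts) — total 94+84+74+97+73 = 422 pts.
Checked against all permutations: 422 pts is optimal.
Delgado's own top role is Backend role (98 pts), but forcing Delgado→Backend role and reassigning the rest optimally gives only 410 pts — worse by 12.

Delgado receives Frontend role.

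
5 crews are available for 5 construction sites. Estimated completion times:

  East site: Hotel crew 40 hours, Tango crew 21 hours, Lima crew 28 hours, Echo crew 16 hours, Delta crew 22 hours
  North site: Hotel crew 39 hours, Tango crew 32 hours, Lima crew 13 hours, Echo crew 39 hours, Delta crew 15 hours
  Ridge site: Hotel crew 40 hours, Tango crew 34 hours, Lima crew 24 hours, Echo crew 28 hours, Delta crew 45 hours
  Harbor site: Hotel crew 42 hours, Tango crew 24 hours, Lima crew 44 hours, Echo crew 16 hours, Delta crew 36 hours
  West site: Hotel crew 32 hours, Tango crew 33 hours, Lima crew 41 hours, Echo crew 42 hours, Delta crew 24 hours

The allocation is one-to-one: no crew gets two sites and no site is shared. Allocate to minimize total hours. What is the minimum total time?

Minimum total: 108 hours

Optimal: Hotel crew→West site (32 hours), Tango crew→East site (21 hours), Lima crew→Ridge site (24 hours), Echo crew→Harbor site (16 hours), Delta crew→North site (15 hours) — total 32+21+24+16+15 = 108 hours.
Column-greedy (each site in turn goes to its cheapest remaining crew) gives 131 hours, worse by 23.
Swapping Delta crew↔Lima crew (Delta crew→Ridge site 45 hours, Lima crew→North site 13 hours) adds 19.
Checked against all permutations: 108 hours is optimal.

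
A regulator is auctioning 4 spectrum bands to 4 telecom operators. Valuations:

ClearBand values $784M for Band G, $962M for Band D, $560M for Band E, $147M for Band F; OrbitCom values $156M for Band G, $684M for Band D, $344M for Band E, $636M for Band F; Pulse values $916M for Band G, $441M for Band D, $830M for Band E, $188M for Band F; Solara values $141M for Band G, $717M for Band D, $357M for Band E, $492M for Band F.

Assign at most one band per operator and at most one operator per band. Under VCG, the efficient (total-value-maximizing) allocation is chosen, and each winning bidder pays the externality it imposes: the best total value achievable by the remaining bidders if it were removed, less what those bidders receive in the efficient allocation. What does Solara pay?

Solara pays $264M.

Efficient allocation: ClearBand→Band G ($784M), OrbitCom→Band F ($636M), Pulse→Band E ($830M), Solara→Band D ($717M); total welfare W = $2967M.
Solara receives Band D at value $717M, so the others get W − 717 = $2250M.
Without Solara: best allocation of the remaining 3 bidders over all 4 bands is ClearBand→Band D ($962M), OrbitCom→Band F ($636M), Pulse→Band G ($916M), total $2514M.
VCG payment = (others' best without Solara) − (others' welfare with Solara) = 2514 − 2250 = $264M.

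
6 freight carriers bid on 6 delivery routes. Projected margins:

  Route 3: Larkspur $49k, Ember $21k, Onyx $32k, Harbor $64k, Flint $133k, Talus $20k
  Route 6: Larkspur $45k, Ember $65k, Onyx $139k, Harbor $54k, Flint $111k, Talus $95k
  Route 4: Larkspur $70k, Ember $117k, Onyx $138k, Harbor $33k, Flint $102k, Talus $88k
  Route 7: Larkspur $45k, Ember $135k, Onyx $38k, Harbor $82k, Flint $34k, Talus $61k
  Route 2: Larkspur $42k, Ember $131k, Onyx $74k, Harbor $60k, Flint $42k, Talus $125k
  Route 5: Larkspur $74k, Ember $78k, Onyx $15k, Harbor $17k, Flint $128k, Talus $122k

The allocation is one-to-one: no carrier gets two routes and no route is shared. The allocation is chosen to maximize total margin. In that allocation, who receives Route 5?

Talus receives Route 5.

Optimal: Larkspur→Route 4 ($70k), Ember→Route 2 ($131k), Onyx→Route 6 ($139k), Harbor→Route 7 ($82k), Flint→Route 3 ($133k), Talus→Route 5 ($122k) — total 70+131+139+82+133+122 = $677k.
Max-entry greedy (repeatedly take the single best remaining cell) gives $639k, worse by 38.
Swapping Ember↔Flint (Ember→Route 3 $21k, Flint→Route 2 $42k) loses 201.
No other one-to-one assignment exceeds $677k.
Talus's own top route is Route 2 ($125k), but forcing Talus→Route 2 and reassigning the rest optimally gives only $670k — worse by 7.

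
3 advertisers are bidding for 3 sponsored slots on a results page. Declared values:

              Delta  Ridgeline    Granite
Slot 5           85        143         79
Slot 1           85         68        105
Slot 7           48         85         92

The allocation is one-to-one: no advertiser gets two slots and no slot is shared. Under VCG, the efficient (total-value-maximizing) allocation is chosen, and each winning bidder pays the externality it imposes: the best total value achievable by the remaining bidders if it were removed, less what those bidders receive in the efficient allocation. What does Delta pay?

Delta pays $13.

Efficient allocation: Delta→Slot 1 ($85), Ridgeline→Slot 5 ($143), Granite→Slot 7 ($92); total welfare W = $320.
Delta receives Slot 1 at value $85, so the others get W − 85 = $235.
Without Delta: best allocation of the remaining 2 bidders over all 3 slots is Ridgeline→Slot 5 ($143), Granite→Slot 1 ($105), total $248.
VCG payment = (others' best without Delta) − (others' welfare with Delta) = 248 − 235 = $13.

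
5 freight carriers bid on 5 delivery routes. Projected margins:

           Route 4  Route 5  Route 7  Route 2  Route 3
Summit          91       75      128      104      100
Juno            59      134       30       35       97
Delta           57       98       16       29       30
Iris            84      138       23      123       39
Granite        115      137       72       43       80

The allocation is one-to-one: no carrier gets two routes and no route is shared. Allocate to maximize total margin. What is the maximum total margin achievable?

Treat this as an assignment problem: match each carrier to one route.
Optimal: Summit→Route 7 ($128k), Juno→Route 3 ($97k), Delta→Route 5 ($98k), Iris→Route 2 ($123k), Granite→Route 4 ($115k) — total 128+97+98+123+115 = $561k.
Swapping Summit↔Delta (Summit→Route 5 $75k, Delta→Route 7 $16k) loses 135.
Checked against all permutations: $561k is optimal.

Maximum total: $561k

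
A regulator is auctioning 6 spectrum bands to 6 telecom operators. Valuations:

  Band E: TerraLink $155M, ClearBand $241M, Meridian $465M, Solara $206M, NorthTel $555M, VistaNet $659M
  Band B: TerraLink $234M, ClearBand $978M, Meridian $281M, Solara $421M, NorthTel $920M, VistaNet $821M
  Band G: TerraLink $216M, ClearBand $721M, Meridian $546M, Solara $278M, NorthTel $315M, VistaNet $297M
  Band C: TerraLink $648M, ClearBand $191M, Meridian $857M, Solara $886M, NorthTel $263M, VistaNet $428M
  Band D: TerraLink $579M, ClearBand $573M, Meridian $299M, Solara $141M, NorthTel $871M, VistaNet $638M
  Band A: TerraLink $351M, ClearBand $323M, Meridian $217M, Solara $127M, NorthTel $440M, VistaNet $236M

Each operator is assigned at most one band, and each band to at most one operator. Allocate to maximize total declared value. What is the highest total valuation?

Optimal: TerraLink→Band A ($351M), ClearBand→Band B ($978M), Meridian→Band G ($546M), Solara→Band C ($886M), NorthTel→Band D ($871M), VistaNet→Band E ($659M) — total 351+978+546+886+871+659 = $4291M.
Row-greedy (each operator in turn takes its best remaining band) gives $3485M, worse by 806.

Maximum total: $4291M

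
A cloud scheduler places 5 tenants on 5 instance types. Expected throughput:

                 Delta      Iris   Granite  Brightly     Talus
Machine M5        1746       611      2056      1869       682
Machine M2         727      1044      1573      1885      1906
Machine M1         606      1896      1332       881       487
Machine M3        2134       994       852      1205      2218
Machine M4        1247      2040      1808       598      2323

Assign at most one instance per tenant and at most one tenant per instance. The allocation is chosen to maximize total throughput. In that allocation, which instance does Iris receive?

Iris receives Machine M1.

Optimal: Delta→Machine M3 (2134 ops/s), Iris→Machine M1 (1896 ops/s), Granite→Machine M5 (2056 ops/s), Brightly→Machine M2 (1885 ops/s), Talus→Machine M4 (2323 ops/s) — total 2134+1896+2056+1885+2323 = 10294 ops/s.
Column-greedy (each instance in turn goes to its best remaining tenant) gives 8590 ops/s, worse by 1704.
Iris's own top instance is Machine M4 (2040 ops/s), but forcing Iris→Machine M4 and reassigning the rest optimally gives only 9281 ops/s — worse by 1013.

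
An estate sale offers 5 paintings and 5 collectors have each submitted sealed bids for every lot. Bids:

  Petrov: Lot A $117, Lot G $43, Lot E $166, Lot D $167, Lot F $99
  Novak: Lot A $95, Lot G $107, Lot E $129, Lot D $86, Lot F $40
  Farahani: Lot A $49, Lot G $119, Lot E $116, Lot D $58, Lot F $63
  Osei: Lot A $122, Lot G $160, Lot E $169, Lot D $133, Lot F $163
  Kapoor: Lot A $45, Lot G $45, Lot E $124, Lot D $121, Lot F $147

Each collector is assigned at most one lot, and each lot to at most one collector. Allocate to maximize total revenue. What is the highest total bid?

Optimal: Petrov→Lot D ($167), Novak→Lot A ($95), Farahani→Lot G ($119), Osei→Lot E ($169), Kapoor→Lot F ($147) — total 167+95+119+169+147 = $697.
Swapping Novak↔Kapoor (Novak→Lot F $40, Kapoor→Lot A $45) loses 157.

Max total: $697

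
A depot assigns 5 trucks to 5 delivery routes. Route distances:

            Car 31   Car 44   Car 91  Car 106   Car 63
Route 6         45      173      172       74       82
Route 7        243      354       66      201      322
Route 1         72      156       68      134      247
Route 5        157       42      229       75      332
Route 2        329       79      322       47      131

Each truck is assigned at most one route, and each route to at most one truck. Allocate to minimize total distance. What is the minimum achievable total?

Optimal: Car 31→Route 1 (72 km), Car 44→Route 5 (42 km), Car 91→Route 7 (66 km), Car 106→Route 2 (47 km), Car 63→Route 6 (82 km) — total 72+42+66+47+82 = 309 km.
Min-entry greedy (repeatedly take the single cheapest remaining cell) gives 447 km, worse by 138.
Swapping Car 91↔Car 31 (Car 91→Route 1 68 km, Car 31→Route 7 243 km) adds 173.
No other one-to-one assignment undercuts 309 km.

Min total: 309 km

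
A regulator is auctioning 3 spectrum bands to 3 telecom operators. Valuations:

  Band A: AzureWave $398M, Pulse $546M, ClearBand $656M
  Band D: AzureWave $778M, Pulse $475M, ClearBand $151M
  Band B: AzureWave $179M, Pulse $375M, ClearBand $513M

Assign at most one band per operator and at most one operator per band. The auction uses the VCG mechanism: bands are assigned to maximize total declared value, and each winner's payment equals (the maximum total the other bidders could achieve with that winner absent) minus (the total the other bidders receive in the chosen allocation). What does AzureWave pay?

AzureWave pays $72M.

Efficient allocation: AzureWave→Band D ($778M), Pulse→Band A ($546M), ClearBand→Band B ($513M); total welfare W = $1837M.
AzureWave receives Band D at value $778M, so the others get W − 778 = $1059M.
Without AzureWave: best allocation of the remaining 2 bidders over all 3 bands is Pulse→Band D ($475M), ClearBand→Band A ($656M), total $1131M.
VCG payment = (others' best without AzureWave) − (others' welfare with AzureWave) = 1131 − 1059 = $72M.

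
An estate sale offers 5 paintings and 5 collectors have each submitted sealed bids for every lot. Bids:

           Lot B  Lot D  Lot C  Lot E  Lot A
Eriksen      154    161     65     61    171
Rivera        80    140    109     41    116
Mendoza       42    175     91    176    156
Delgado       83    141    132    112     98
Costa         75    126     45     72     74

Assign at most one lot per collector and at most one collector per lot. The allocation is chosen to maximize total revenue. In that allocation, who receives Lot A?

Rivera receives Lot A.

This is the linear assignment problem.
Optimal: Eriksen→Lot B ($154), Rivera→Lot A ($116), Mendoza→Lot E ($176), Delgado→Lot C ($132), Costa→Lot D ($126) — total 154+116+176+132+126 = $704.
Column-greedy (each lot in turn goes to its best remaining collector) gives $649, worse by 55.
No other one-to-one assignment exceeds $704.
Rivera's own top lot is Lot D ($140), but forcing Rivera→Lot D and reassigning the rest optimally gives only $694 — worse by 10.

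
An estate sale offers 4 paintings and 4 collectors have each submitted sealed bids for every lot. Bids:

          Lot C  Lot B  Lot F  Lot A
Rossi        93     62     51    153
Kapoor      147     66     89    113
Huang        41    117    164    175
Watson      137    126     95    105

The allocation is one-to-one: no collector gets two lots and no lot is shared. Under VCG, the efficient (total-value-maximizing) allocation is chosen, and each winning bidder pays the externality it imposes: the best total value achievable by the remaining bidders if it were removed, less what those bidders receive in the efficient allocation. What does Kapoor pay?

Kapoor pays $11.

Efficient allocation: Rossi→Lot A ($153), Kapoor→Lot C ($147), Huang→Lot F ($164), Watson→Lot B ($126); total welfare W = $590.
Kapoor receives Lot C at value $147, so the others get W − 147 = $443.
Without Kapoor: best allocation of the remaining 3 bidders over all 4 lots is Rossi→Lot A ($153), Huang→Lot F ($164), Watson→Lot C ($137), total $454.
VCG payment = (others' best without Kapoor) − (others' welfare with Kapoor) = 454 − 443 = $11.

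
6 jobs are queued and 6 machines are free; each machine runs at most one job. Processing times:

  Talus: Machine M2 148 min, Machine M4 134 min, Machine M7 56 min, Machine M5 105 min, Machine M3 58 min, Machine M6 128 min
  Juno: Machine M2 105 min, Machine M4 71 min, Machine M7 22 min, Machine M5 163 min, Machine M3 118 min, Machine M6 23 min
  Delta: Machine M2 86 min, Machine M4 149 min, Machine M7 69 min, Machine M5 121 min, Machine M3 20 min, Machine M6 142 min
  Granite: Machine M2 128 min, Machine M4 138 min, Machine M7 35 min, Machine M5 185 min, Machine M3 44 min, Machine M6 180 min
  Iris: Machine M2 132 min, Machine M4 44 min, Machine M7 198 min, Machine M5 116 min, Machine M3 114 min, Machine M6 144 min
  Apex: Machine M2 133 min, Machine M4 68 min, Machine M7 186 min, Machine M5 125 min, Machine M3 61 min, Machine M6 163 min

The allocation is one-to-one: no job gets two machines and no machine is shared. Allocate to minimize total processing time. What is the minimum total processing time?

This is the linear assignment problem.
Optimal: Talus→Machine M5 (105 min), Juno→Machine M6 (23 min), Delta→Machine M2 (86 min), Granite→Machine M7 (35 min), Iris→Machine M4 (44 min), Apex→Machine M3 (61 min) — total 105+23+86+35+44+61 = 354 min.
Column-greedy (each machine in turn goes to its cheapest remaining job) gives 464 min, worse by 110.

Min total: 354 min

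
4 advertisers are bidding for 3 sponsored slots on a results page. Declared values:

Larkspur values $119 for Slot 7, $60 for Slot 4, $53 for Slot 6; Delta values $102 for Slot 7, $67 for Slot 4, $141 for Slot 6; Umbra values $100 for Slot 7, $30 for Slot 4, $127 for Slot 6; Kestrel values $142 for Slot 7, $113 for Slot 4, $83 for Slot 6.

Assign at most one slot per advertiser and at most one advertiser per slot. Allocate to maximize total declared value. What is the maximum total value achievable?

Optimal: Larkspur→Slot 7 ($119), Kestrel→Slot 4 ($113), Delta→Slot 6 ($141) — total 119+113+141 = $373.
Column-greedy (each slot in turn goes to its best remaining advertiser) gives $336, worse by 37.
Next-best assignment: Larkspur→Slot 7, Kestrel→Slot 4, Umbra→Slot 6 = $359.
Swapping Kestrel↔Larkspur (Kestrel→Slot 7 $142, Larkspur→Slot 4 $60) loses 30.

Maximum total: $373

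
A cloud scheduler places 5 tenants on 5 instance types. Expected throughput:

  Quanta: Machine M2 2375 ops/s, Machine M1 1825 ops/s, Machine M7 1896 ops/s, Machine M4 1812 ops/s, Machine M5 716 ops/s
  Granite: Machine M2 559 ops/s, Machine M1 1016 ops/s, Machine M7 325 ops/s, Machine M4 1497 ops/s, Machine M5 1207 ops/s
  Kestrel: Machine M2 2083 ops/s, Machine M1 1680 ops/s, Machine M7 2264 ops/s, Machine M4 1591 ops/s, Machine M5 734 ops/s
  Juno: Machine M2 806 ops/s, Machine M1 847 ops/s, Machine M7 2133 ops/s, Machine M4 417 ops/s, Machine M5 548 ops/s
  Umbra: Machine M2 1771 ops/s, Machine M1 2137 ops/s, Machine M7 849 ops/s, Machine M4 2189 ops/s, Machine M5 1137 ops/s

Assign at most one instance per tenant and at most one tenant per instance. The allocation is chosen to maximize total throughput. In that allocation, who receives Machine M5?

Treat this as an assignment problem: match each tenant to one instance.
Optimal: Quanta→Machine M2 (2375 ops/s), Granite→Machine M5 (1207 ops/s), Kestrel→Machine M1 (1680 ops/s), Juno→Machine M7 (2133 ops/s), Umbra→Machine M4 (2189 ops/s) — total 2375+1207+1680+2133+2189 = 9584 ops/s.
Column-greedy (each instance in turn goes to its best remaining tenant) gives 8821 ops/s, worse by 763.
Swapping Quanta↔Kestrel (Quanta→Machine M1 1825 ops/s, Kestrel→Machine M2 2083 ops/s) loses 147.
Granite's own top instance is Machine M4 (1497 ops/s), but forcing Granite→Machine M4 and reassigning the rest optimally gives only 8876 ops/s — worse by 708.

Granite receives Machine M5.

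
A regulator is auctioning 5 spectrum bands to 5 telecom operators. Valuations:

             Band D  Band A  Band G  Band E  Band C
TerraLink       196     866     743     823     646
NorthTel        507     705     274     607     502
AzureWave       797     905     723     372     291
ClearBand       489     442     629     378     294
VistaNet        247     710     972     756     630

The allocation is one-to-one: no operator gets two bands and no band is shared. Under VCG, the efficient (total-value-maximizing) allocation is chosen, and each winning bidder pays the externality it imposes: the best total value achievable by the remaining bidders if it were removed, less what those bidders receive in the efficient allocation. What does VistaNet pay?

Efficient allocation: TerraLink→Band E ($823M), NorthTel→Band C ($502M), AzureWave→Band A ($905M), ClearBand→Band D ($489M), VistaNet→Band G ($972M); total welfare W = $3691M.
VistaNet receives Band G at value $972M, so the others get W − 972 = $2719M.
Without VistaNet: best allocation of the remaining 4 bidders over all 5 bands is TerraLink→Band E ($823M), NorthTel→Band A ($705M), AzureWave→Band D ($797M), ClearBand→Band G ($629M), total $2954M.
VCG payment = (others' best without VistaNet) − (others' welfare with VistaNet) = 2954 − 2719 = $235M.

VistaNet pays $235M.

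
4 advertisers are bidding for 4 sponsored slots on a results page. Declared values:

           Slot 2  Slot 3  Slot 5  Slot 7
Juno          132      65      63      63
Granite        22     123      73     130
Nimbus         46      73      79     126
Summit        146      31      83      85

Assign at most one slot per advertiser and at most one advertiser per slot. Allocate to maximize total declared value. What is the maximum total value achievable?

This is the linear assignment problem.
Optimal: Juno→Slot 2 ($132), Granite→Slot 3 ($123), Nimbus→Slot 7 ($126), Summit→Slot 5 ($83) — total 132+123+126+83 = $464.
Max-entry greedy (repeatedly take the single best remaining cell) gives $420, worse by 44.
Every other assignment is strictly worse.

Maximum total: $464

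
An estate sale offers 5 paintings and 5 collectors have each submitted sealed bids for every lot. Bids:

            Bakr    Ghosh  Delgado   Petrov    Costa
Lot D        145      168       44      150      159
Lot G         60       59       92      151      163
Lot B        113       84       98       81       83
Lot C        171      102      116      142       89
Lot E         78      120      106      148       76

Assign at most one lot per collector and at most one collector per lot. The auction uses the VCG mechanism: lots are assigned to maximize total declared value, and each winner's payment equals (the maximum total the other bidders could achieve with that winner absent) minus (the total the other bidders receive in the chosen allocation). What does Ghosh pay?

Ghosh pays $10.

Efficient allocation: Bakr→Lot C ($171), Ghosh→Lot D ($168), Delgado→Lot B ($98), Petrov→Lot E ($148), Costa→Lot G ($163); total welfare W = $748.
Ghosh receives Lot D at value $168, so the others get W − 168 = $580.
Without Ghosh: best allocation of the remaining 4 bidders over all 5 lots is Bakr→Lot C ($171), Delgado→Lot E ($106), Petrov→Lot D ($150), Costa→Lot G ($163), total $590.
VCG payment = (others' best without Ghosh) − (others' welfare with Ghosh) = 590 − 580 = $10.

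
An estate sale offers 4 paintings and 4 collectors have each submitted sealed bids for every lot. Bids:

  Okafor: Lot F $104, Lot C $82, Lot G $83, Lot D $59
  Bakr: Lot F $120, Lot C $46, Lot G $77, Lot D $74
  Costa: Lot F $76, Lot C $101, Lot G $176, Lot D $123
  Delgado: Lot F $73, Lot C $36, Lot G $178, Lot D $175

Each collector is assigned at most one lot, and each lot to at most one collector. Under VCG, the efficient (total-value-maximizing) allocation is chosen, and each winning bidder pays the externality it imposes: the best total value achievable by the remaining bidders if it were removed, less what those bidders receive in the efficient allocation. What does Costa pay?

Costa pays $3.

Efficient allocation: Okafor→Lot C ($82), Bakr→Lot F ($120), Costa→Lot G ($176), Delgado→Lot D ($175); total welfare W = $553.
Costa receives Lot G at value $176, so the others get W − 176 = $377.
Without Costa: best allocation of the remaining 3 bidders over all 4 lots is Okafor→Lot C ($82), Bakr→Lot F ($120), Delgado→Lot G ($178), total $380.
VCG payment = (others' best without Costa) − (others' welfare with Costa) = 380 − 377 = $3.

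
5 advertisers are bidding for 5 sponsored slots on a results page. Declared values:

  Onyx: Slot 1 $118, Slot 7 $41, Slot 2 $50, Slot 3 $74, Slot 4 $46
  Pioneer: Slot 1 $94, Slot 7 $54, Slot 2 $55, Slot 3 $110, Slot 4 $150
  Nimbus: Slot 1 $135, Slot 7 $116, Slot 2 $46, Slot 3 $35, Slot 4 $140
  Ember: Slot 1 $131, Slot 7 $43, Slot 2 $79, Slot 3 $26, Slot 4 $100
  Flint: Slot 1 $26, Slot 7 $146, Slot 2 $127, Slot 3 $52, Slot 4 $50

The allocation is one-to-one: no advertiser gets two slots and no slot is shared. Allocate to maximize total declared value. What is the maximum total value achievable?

Maximum total: $598

This is a one-to-one assignment (maximum-weight bipartite matching).
Optimal: Onyx→Slot 3 ($74), Pioneer→Slot 4 ($150), Nimbus→Slot 7 ($116), Ember→Slot 1 ($131), Flint→Slot 2 ($127) — total 74+150+116+131+127 = $598.
Max-entry greedy (repeatedly take the single best remaining cell) gives $584, worse by 14.
Swapping Pioneer↔Flint (Pioneer→Slot 2 $55, Flint→Slot 4 $50) loses 172.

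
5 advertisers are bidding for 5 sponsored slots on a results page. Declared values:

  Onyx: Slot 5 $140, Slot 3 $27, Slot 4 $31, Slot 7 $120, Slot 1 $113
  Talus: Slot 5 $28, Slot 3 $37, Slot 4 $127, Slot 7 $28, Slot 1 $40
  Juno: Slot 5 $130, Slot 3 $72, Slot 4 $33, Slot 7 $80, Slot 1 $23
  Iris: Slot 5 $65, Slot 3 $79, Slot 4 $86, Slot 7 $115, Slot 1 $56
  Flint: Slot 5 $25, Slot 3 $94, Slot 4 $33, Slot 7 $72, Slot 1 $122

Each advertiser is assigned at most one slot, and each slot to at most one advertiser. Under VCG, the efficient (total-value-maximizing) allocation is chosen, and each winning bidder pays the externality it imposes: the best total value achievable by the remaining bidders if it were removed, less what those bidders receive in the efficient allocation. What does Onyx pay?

Onyx pays $28.

Efficient allocation: Onyx→Slot 1 ($113), Talus→Slot 4 ($127), Juno→Slot 5 ($130), Iris→Slot 7 ($115), Flint→Slot 3 ($94); total welfare W = $579.
Onyx receives Slot 1 at value $113, so the others get W − 113 = $466.
Without Onyx: best allocation of the remaining 4 bidders over all 5 slots is Talus→Slot 4 ($127), Juno→Slot 5 ($130), Iris→Slot 7 ($115), Flint→Slot 1 ($122), total $494.
VCG payment = (others' best without Onyx) − (others' welfare with Onyx) = 494 − 466 = $28.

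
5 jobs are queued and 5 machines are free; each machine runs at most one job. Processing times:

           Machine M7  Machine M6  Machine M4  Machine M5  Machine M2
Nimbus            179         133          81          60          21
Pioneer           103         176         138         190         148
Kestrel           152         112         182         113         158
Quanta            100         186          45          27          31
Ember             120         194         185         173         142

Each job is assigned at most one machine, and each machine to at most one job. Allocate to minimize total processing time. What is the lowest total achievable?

Optimal: Nimbus→Machine M2 (21 min), Pioneer→Machine M4 (138 min), Kestrel→Machine M6 (112 min), Quanta→Machine M5 (27 min), Ember→Machine M7 (120 min) — total 21+138+112+27+120 = 418 min.
Next-best assignment: Nimbus→Machine M2, Pioneer→Machine M7, Kestrel→Machine M6, Quanta→Machine M5, Ember→Machine M4 = 448 min.

Minimum total: 418 min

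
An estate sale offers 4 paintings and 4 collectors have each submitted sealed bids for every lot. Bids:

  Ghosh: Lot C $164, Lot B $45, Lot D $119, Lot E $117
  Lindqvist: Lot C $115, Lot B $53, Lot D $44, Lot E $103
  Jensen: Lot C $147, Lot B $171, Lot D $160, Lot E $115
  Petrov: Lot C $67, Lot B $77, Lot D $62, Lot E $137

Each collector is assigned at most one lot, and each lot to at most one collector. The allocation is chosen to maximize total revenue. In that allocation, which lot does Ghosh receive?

This is the linear assignment problem.
Optimal: Ghosh→Lot D ($119), Lindqvist→Lot C ($115), Jensen→Lot B ($171), Petrov→Lot E ($137) — total 119+115+171+137 = $542.
Next-best assignment: Ghosh→Lot C, Lindqvist→Lot D, Jensen→Lot B, Petrov→Lot E = $516.
Every other assignment is strictly worse.
Ghosh's own top lot is Lot C ($164), but forcing Ghosh→Lot C and reassigning the rest optimally gives only $516 — worse by 26.

Ghosh receives Lot D.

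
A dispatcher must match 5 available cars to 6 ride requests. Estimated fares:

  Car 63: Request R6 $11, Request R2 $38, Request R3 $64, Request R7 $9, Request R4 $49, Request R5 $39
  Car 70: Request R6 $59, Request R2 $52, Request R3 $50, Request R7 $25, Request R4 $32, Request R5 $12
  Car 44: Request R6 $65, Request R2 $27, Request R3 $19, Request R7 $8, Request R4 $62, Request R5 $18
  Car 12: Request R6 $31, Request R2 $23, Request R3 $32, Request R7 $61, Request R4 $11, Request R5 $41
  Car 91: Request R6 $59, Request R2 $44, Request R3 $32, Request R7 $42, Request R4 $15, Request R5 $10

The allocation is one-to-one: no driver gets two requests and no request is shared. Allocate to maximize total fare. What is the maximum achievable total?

Max total: $298

Optimal: Car 63→Request R3 ($64), Car 70→Request R2 ($52), Car 44→Request R4 ($62), Car 12→Request R7 ($61), Car 91→Request R6 ($59) — total 64+52+62+61+59 = $298.
Column-greedy (each request in turn goes to its best remaining driver) gives $257, worse by 41.
No other one-to-one assignment exceeds $298.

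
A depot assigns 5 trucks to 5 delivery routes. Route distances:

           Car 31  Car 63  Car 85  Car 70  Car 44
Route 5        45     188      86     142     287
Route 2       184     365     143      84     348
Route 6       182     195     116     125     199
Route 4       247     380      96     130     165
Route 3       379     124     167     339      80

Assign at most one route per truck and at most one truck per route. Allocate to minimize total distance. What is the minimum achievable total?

Optimal: Car 31→Route 5 (45 km), Car 63→Route 6 (195 km), Car 85→Route 4 (96 km), Car 70→Route 2 (84 km), Car 44→Route 3 (80 km) — total 45+195+96+84+80 = 500 km.
Swapping Car 85↔Car 44 (Car 85→Route 3 167 km, Car 44→Route 4 165 km) adds 156.
Checked against all permutations: 500 km is optimal.

Minimum total: 500 km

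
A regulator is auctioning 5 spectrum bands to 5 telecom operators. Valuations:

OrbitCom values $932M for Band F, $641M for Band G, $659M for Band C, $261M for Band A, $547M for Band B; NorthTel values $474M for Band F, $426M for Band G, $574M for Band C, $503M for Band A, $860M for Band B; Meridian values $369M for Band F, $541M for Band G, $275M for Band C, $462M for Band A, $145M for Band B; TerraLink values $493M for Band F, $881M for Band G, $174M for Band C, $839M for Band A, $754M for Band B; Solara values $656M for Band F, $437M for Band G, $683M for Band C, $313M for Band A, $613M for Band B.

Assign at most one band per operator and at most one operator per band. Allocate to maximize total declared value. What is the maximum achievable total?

Optimal: OrbitCom→Band F ($932M), NorthTel→Band B ($860M), Meridian→Band G ($541M), TerraLink→Band A ($839M), Solara→Band C ($683M) — total 932+860+541+839+683 = $3855M.
Column-greedy (each band in turn goes to its best remaining operator) gives $3144M, worse by 711.
Next-best assignment: OrbitCom→Band F, NorthTel→Band B, Meridian→Band A, TerraLink→Band G, Solara→Band C = $3818M.
Every other assignment is strictly worse.

Maximum total: $3855M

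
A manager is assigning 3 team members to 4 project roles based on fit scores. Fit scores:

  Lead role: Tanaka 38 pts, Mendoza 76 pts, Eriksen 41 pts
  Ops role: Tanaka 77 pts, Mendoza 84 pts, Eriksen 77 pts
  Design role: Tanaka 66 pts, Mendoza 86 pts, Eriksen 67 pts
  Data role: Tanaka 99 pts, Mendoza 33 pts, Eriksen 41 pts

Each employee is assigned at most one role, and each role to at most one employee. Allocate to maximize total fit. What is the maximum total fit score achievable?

Maximum total: 262 pts

Optimal: Tanaka→Data role (99 pts), Mendoza→Design role (86 pts), Eriksen→Ops role (77 pts) — total 99+86+77 = 262 pts.
Column-greedy (each role in turn goes to its best remaining employee) gives 220 pts, worse by 42.
Next-best assignment: Tanaka→Data role, Mendoza→Lead role, Eriksen→Ops role = 252 pts.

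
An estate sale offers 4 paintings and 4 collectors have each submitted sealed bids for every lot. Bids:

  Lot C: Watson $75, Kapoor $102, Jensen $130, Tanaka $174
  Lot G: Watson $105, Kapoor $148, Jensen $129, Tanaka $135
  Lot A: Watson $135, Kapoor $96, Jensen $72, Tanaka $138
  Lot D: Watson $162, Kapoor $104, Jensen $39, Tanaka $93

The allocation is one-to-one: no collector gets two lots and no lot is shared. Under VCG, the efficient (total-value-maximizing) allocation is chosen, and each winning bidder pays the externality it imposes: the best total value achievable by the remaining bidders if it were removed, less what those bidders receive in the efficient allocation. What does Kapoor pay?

Kapoor pays $35.

Efficient allocation: Watson→Lot D ($162), Kapoor→Lot G ($148), Jensen→Lot C ($130), Tanaka→Lot A ($138); total welfare W = $578.
Kapoor receives Lot G at value $148, so the others get W − 148 = $430.
Without Kapoor: best allocation of the remaining 3 bidders over all 4 lots is Watson→Lot D ($162), Jensen→Lot G ($129), Tanaka→Lot C ($174), total $465.
VCG payment = (others' best without Kapoor) − (others' welfare with Kapoor) = 465 − 430 = $35.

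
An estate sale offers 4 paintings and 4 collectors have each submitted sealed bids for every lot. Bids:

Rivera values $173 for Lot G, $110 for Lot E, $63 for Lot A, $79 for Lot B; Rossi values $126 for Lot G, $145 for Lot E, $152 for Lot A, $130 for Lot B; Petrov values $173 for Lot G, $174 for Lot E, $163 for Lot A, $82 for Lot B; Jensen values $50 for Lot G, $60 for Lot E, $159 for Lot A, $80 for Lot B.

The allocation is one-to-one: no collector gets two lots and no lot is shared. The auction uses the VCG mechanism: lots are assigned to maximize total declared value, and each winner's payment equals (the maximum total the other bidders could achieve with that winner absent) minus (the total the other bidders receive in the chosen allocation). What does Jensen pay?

Jensen pays $22.

Efficient allocation: Rivera→Lot G ($173), Rossi→Lot B ($130), Petrov→Lot E ($174), Jensen→Lot A ($159); total welfare W = $636.
Jensen receives Lot A at value $159, so the others get W − 159 = $477.
Without Jensen: best allocation of the remaining 3 bidders over all 4 lots is Rivera→Lot G ($173), Rossi→Lot A ($152), Petrov→Lot E ($174), total $499.
VCG payment = (others' best without Jensen) − (others' welfare with Jensen) = 499 − 477 = $22.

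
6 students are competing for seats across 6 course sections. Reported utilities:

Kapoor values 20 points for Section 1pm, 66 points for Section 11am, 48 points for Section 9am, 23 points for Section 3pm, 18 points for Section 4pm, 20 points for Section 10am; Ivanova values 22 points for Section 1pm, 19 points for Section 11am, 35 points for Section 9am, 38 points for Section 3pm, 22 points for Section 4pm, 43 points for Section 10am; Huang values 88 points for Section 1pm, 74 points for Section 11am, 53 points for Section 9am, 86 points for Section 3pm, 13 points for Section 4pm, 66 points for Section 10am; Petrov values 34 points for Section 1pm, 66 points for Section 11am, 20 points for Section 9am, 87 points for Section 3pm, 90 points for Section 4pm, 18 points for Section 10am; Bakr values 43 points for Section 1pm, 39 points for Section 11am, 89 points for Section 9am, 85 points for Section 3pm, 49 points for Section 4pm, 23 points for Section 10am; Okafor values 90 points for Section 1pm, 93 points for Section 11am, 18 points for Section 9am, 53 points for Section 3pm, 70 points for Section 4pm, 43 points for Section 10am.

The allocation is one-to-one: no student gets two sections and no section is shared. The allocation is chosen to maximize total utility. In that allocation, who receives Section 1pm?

Optimal: Kapoor→Section 11am (66 points), Ivanova→Section 10am (43 points), Huang→Section 3pm (86 points), Petrov→Section 4pm (90 points), Bakr→Section 9am (89 points), Okafor→Section 1pm (90 points) — total 66+43+86+90+89+90 = 464 points.
Max-entry greedy (repeatedly take the single best remaining cell) gives 426 points, worse by 38.
Next-best assignment: Kapoor→Section 9am, Ivanova→Section 10am, Huang→Section 1pm, Petrov→Section 4pm, Bakr→Section 3pm, Okafor→Section 11am = 447 points.
Swapping Petrov↔Okafor (Petrov→Section 1pm 34 points, Okafor→Section 4pm 70 points) loses 76.
Okafor's own top section is Section 11am (93 points), but forcing Okafor→Section 11am and reassigning the rest optimally gives only 447 points — worse by 17.

Okafor receives Section 1pm.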